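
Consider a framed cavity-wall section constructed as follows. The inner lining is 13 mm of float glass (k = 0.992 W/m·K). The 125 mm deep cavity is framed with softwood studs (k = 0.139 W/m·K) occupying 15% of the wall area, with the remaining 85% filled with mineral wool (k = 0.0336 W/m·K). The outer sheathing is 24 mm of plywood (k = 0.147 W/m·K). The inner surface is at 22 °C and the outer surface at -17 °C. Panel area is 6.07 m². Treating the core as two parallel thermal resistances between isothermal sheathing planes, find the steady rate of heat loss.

Q ≈ 87.5 W

Sheathing layers in series; stud and cavity paths in parallel between them.
R_inner = 0.013/(0.992×6.07) = 0.002159 K/W
R_stud  = 0.125/(0.139×0.15×6.07) = 0.9877 K/W
R_cav   = 0.125/(0.0336×0.85×6.07) = 0.721 K/W
1/R_core = 1/R_stud + 1/R_cav → R_core = 0.4168 K/W
R_outer = 0.024/(0.147×6.07) = 0.0269 K/W
R_total = 0.4458 K/W
Q = ΔT/R_total = 39/0.4458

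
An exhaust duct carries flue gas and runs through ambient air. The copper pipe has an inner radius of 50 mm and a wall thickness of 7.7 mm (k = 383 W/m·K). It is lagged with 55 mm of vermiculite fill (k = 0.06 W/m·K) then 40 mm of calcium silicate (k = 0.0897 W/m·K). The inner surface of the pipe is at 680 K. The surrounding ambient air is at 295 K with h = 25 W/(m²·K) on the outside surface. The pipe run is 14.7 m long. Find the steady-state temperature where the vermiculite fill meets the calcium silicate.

Per-layer cylindrical resistances, series-summed:
R_copper pipe wall = ln(57.7/50)/(2π×383×14.7) = 4.049×10^-6 K/W
R_vermiculite fill = ln(112.7/57.7)/(2π×0.06×14.7) = 0.1208 K/W
R_calcium silicate = ln(152.7/112.7)/(2π×0.0897×14.7) = 0.03666 K/W
R_outer film = 1/(h_o·2πr_oL) = 1/(25×2π×0.1527×14.7) = 0.002836 K/W
R_total = 0.1603 K/W
Q = ΔT/R_total = 385/0.1603
Q = 2400 W
T_interface = T_inner − Q·ΣR(inner→interface) = 680 − 2400×0.1208

T ≈ 390 K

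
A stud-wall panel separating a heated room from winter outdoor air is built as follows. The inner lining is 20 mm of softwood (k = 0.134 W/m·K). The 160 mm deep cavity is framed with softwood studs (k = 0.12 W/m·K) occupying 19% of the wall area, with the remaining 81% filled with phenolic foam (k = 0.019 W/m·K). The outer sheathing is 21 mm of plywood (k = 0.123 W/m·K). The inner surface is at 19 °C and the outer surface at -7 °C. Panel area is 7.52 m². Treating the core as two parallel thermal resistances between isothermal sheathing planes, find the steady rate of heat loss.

Q ≈ 43.4 W

Sheathing layers in series; stud and cavity paths in parallel between them.
R_inner = 0.02/(0.134×7.52) = 0.01985 K/W
R_stud  = 0.16/(0.12×0.19×7.52) = 0.9332 K/W
R_cav   = 0.16/(0.019×0.81×7.52) = 1.382 K/W
1/R_core = 1/R_stud + 1/R_cav → R_core = 0.5571 K/W
R_outer = 0.021/(0.123×7.52) = 0.0227 K/W
R_total = 0.5997 K/W
Q = ΔT/R_total = 26/0.5997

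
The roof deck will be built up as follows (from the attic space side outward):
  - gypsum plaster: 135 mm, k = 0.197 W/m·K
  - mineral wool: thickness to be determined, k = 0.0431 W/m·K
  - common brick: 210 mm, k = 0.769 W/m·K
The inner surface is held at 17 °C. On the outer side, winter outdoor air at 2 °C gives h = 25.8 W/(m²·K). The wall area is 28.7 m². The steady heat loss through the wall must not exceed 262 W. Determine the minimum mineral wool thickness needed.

Model the wall as resistances in series:
R_gypsum plaster = L/(kA) = 0.135/(0.197×28.7) = 0.02388 K/W
R_common brick = L/(kA) = 0.21/(0.769×28.7) = 0.009515 K/W
R_outer film = 1/(h_o·A) = 1/(25.8×28.7) = 0.001351 K/W
Sum of the known resistances R_other = 0.03474 K/W
Required total resistance R_tot = ΔT/Q_allow = 15/262 = 0.05725 K/W
R_mineral wool = R_tot − R_other = 0.02251 K/W
L = R·k·A = 0.02251×0.0431×28.7

L ≈ 27.8 mm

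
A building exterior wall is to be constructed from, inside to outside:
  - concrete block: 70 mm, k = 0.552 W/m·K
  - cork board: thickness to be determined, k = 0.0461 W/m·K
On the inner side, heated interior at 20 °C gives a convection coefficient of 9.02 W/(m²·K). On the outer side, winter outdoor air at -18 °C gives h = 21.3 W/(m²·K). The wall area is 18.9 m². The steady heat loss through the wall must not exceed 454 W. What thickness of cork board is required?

L ≈ 59.8 mm

Series thermal resistances:
R_inner film = 1/(h_i·A) = 1/(9.02×18.9) = 0.005866 K/W
R_concrete block = L/(kA) = 0.07/(0.552×18.9) = 0.00671 K/W
R_outer film = 1/(h_o·A) = 1/(21.3×18.9) = 0.002484 K/W
Sum of the known resistances R_other = 0.01506 K/W
Required total resistance R_tot = ΔT/Q_allow = 38/454 = 0.0837 K/W
R_cork board = R_tot − R_other = 0.06864 K/W
L = R·k·A = 0.06864×0.0461×18.9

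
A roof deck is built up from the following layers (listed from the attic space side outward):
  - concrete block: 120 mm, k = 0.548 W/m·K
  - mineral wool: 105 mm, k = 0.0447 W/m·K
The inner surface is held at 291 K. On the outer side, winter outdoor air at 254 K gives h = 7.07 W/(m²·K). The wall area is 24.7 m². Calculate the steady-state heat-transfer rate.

Model the wall as resistances in series:
R_concrete block = L/(kA) = 0.12/(0.548×24.7) = 0.008866 K/W
R_mineral wool = L/(kA) = 0.105/(0.0447×24.7) = 0.0951 K/W
R_outer film = 1/(h_o·A) = 1/(7.07×24.7) = 0.005726 K/W
R_total = 0.1097 K/W
Q = ΔT / R_total = 37 / 0.1097

Q ≈ 337 W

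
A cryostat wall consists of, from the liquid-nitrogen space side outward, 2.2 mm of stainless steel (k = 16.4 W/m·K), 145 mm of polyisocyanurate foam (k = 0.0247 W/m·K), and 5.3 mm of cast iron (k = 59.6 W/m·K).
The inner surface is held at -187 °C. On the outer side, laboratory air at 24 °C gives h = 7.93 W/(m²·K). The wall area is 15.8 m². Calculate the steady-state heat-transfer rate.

Treating each layer as a thermal resistance in series:
R_stainless steel = L/(kA) = 0.0022/(16.4×15.8) = 8.49×10^-6 K/W
R_polyisocyanurate foam = L/(kA) = 0.145/(0.0247×15.8) = 0.3715 K/W
R_cast iron = L/(kA) = 0.0053/(59.6×15.8) = 5.628×10^-6 K/W
R_outer film = 1/(h_o·A) = 1/(7.93×15.8) = 0.007981 K/W
R_total = 0.3795 K/W
Q = ΔT / R_total = 211 / 0.3795

Q ≈ 556 W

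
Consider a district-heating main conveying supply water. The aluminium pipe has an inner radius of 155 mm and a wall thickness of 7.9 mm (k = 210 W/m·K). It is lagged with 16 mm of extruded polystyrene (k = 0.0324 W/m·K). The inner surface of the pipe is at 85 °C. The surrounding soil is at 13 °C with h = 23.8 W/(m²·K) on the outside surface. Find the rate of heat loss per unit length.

q′ ≈ 145 W/m

Cylindrical conduction, so R = ln(r₂/r₁)/(2πkL) per layer, in series:
R_aluminium pipe wall = ln(162.9/155)/(2π×210×1) = 3.768×10^-5 K/W
R_extruded polystyrene = ln(178.9/162.9)/(2π×0.0324×1) = 0.4602 K/W
R_outer film = 1/(h_o·2πr_oL) = 1/(23.8×2π×0.1789×1) = 0.03738 K/W
R_total = 0.4976 K/W
Q = ΔT/R_total = 72/0.4976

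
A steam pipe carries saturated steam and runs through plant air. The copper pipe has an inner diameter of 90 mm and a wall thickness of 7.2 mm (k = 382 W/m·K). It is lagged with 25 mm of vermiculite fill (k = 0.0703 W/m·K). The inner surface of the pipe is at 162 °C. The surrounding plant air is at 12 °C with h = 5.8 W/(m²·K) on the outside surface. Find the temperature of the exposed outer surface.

T ≈ 54.9 °C

Treating each annulus and film as a series resistance:
R_copper pipe wall = ln(52.2/45)/(2π×382×1) = 6.184×10^-5 K/W
R_vermiculite fill = ln(77.2/52.2)/(2π×0.0703×1) = 0.8859 K/W
R_outer film = 1/(h_o·2πr_oL) = 1/(5.8×2π×0.0772×1) = 0.3554 K/W
R_total = 1.241 K/W
Q = ΔT/R_total = 150/1.241
Q = 121 W/m
T_interface = T_inner − Q·ΣR(inner→interface) = 162 − 121×0.886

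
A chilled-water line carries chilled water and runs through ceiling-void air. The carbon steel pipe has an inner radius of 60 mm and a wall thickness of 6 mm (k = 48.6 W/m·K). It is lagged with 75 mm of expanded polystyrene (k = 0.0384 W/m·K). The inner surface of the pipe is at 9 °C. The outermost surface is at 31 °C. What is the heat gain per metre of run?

q′ ≈ 6.99 W/m

Radial resistances (cylindrical: R_cond = ln(r_o/r_i)/(2πkL), R_conv = 1/(h·2πrL)):
R_carbon steel pipe wall = ln(66/60)/(2π×48.6×1) = 3.121×10^-4 K/W
R_expanded polystyrene = ln(141/66)/(2π×0.0384×1) = 3.146 K/W
R_total = 3.147 K/W
Q = ΔT/R_total = 22/3.147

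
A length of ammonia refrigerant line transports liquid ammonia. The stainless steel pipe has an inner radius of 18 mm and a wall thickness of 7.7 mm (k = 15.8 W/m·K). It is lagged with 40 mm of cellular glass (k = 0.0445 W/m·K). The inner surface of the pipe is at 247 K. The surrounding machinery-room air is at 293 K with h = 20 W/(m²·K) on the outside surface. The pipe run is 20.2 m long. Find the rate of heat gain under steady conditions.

Q ≈ 267 W

Treating each annulus and film as a series resistance:
R_stainless steel pipe wall = ln(25.7/18)/(2π×15.8×20.2) = 1.776×10^-4 K/W
R_cellular glass = ln(65.7/25.7)/(2π×0.0445×20.2) = 0.1662 K/W
R_outer film = 1/(h_o·2πr_oL) = 1/(20×2π×0.0657×20.2) = 0.005996 K/W
R_total = 0.1724 K/W
Q = ΔT/R_total = 46/0.1724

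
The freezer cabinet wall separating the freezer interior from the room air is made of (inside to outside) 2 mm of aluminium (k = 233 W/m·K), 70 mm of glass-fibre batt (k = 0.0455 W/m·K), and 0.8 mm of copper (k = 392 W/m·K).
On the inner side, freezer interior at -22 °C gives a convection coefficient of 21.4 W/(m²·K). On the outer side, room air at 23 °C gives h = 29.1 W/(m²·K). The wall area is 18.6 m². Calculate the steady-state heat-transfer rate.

Q ≈ 517 W

Treating each layer as a thermal resistance in series:
R_inner film = 1/(h_i·A) = 1/(21.4×18.6) = 0.002512 K/W
R_aluminium = L/(kA) = 0.002/(233×18.6) = 4.615×10^-7 K/W
R_glass-fibre batt = L/(kA) = 0.07/(0.0455×18.6) = 0.08271 K/W
R_copper = L/(kA) = 0.0008/(392×18.6) = 1.097×10^-7 K/W
R_outer film = 1/(h_o·A) = 1/(29.1×18.6) = 0.001848 K/W
R_total = 0.08707 K/W
Q = ΔT / R_total = 45 / 0.08707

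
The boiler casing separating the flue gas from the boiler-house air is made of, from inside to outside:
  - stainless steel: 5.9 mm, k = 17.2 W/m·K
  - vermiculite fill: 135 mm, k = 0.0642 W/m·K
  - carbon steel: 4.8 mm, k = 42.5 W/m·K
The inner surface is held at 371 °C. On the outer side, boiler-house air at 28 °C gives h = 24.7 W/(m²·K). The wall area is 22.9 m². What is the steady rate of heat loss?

Series thermal resistances:
R_stainless steel = L/(kA) = 0.0059/(17.2×22.9) = 1.498×10^-5 K/W
R_vermiculite fill = L/(kA) = 0.135/(0.0642×22.9) = 0.09183 K/W
R_carbon steel = L/(kA) = 0.0048/(42.5×22.9) = 4.932×10^-6 K/W
R_outer film = 1/(h_o·A) = 1/(24.7×22.9) = 0.001768 K/W
R_total = 0.09361 K/W
Q = ΔT / R_total = 343 / 0.09361

Q ≈ 3660 W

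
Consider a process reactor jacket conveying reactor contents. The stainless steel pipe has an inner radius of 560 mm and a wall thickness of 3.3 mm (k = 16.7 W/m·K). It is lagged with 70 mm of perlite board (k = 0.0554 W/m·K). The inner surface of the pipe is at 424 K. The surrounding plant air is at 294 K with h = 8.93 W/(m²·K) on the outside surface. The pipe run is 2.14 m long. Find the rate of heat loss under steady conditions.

Q ≈ 763 W

Treating each annulus and film as a series resistance:
R_stainless steel pipe wall = ln(563.3/560)/(2π×16.7×2.14) = 2.617×10^-5 K/W
R_perlite board = ln(633.3/563.3)/(2π×0.0554×2.14) = 0.1572 K/W
R_outer film = 1/(h_o·2πr_oL) = 1/(8.93×2π×0.6333×2.14) = 0.01315 K/W
R_total = 0.1704 K/W
Q = ΔT/R_total = 130/0.1704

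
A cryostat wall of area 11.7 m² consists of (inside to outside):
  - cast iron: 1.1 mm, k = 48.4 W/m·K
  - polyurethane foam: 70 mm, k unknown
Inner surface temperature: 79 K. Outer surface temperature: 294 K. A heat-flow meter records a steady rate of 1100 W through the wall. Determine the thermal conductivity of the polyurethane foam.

k ≈ 0.0306 W/(m·K)

Model the wall as resistances in series:
R_cast iron = L/(kA) = 0.0011/(48.4×11.7) = 1.943×10^-6 K/W
Sum of known resistances R_other = 1.943×10^-6 K/W
Total R = ΔT/Q = 215/1100 = 0.1955 K/W
R_polyurethane foam = R_total − R_other = 0.1955 K/W
k = L/(R·A) = 0.07/(0.1955×11.7)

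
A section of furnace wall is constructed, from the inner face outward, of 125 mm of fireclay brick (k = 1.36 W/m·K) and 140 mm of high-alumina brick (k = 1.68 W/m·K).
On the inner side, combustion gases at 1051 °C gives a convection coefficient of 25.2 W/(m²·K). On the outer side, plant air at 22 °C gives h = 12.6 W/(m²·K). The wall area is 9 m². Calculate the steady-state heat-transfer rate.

Thermal resistances in series:
R_inner film = 1/(h_i·A) = 1/(25.2×9) = 0.004409 K/W
R_fireclay brick = L/(kA) = 0.125/(1.36×9) = 0.01021 K/W
R_high-alumina brick = L/(kA) = 0.14/(1.68×9) = 0.009259 K/W
R_outer film = 1/(h_o·A) = 1/(12.6×9) = 0.008818 K/W
R_total = 0.0327 K/W
Q = ΔT / R_total = 1029 / 0.0327

Q ≈ 31500 W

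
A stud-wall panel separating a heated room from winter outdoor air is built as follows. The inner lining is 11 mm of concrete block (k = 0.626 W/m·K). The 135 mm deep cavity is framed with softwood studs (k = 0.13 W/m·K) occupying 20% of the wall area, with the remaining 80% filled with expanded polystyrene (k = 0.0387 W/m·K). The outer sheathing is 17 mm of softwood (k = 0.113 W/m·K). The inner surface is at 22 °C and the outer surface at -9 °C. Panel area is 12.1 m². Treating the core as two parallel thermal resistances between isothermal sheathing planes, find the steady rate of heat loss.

Q ≈ 148 W

Sheathing layers in series; stud and cavity paths in parallel between them.
R_inner = 0.011/(0.626×12.1) = 0.001452 K/W
R_stud  = 0.135/(0.13×0.2×12.1) = 0.4291 K/W
R_cav   = 0.135/(0.0387×0.8×12.1) = 0.3604 K/W
1/R_core = 1/R_stud + 1/R_cav → R_core = 0.1959 K/W
R_outer = 0.017/(0.113×12.1) = 0.01243 K/W
R_total = 0.2098 K/W
Q = ΔT/R_total = 31/0.2098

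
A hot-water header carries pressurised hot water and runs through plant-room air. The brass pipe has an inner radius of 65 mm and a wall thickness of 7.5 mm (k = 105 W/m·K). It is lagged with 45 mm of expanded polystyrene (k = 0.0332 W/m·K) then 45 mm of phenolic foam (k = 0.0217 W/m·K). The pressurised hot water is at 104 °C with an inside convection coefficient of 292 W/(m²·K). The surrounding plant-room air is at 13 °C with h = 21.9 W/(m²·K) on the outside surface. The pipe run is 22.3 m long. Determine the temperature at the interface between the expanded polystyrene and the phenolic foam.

Radial resistances (cylindrical: R_cond = ln(r_o/r_i)/(2πkL), R_conv = 1/(h·2πrL)):
R_inner film = 1/(h_i·2πr₁L) = 1/(292×2π×0.065×22.3) = 3.76×10^-4 K/W
R_brass pipe wall = ln(72.5/65)/(2π×105×22.3) = 7.422×10^-6 K/W
R_expanded polystyrene = ln(117.5/72.5)/(2π×0.0332×22.3) = 0.1038 K/W
R_phenolic foam = ln(162.5/117.5)/(2π×0.0217×22.3) = 0.1066 K/W
R_outer film = 1/(h_o·2πr_oL) = 1/(21.9×2π×0.1625×22.3) = 0.002005 K/W
R_total = 0.2128 K/W
Q = ΔT/R_total = 91/0.2128
Q = 428 W
T_interface = T_inner − Q·ΣR(inner→interface) = 104 − 428×0.1042

T ≈ 59.5 °C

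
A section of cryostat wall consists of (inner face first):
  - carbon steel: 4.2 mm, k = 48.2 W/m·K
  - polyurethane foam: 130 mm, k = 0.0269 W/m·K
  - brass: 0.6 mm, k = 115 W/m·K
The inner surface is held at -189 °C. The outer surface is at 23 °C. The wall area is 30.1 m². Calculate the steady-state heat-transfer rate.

Thermal resistances in series:
R_carbon steel = L/(kA) = 0.0042/(48.2×30.1) = 2.895×10^-6 K/W
R_polyurethane foam = L/(kA) = 0.13/(0.0269×30.1) = 0.1606 K/W
R_brass = L/(kA) = 0.0006/(115×30.1) = 1.733×10^-7 K/W
R_total = 0.1606 K/W
Q = ΔT / R_total = 212 / 0.1606

Q ≈ 1320 W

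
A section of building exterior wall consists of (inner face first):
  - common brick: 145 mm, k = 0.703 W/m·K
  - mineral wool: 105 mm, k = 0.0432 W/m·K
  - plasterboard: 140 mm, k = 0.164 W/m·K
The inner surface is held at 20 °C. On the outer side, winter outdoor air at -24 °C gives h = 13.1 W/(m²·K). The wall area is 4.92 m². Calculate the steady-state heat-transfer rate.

Q ≈ 60.7 W

Thermal resistances in series:
R_common brick = L/(kA) = 0.145/(0.703×4.92) = 0.04192 K/W
R_mineral wool = L/(kA) = 0.105/(0.0432×4.92) = 0.494 K/W
R_plasterboard = L/(kA) = 0.14/(0.164×4.92) = 0.1735 K/W
R_outer film = 1/(h_o·A) = 1/(13.1×4.92) = 0.01552 K/W
R_total = 0.725 K/W
Q = ΔT / R_total = 44 / 0.725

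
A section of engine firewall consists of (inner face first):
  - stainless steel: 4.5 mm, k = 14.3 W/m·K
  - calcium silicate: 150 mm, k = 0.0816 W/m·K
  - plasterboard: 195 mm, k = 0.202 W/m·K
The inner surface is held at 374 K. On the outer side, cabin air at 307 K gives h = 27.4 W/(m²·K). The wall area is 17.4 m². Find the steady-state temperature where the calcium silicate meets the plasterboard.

T ≈ 331 K

Series thermal resistances:
R_stainless steel = L/(kA) = 0.0045/(14.3×17.4) = 1.809×10^-5 K/W
R_calcium silicate = L/(kA) = 0.15/(0.0816×17.4) = 0.1056 K/W
R_plasterboard = L/(kA) = 0.195/(0.202×17.4) = 0.05548 K/W
R_outer film = 1/(h_o·A) = 1/(27.4×17.4) = 0.002097 K/W
R_total = 0.1632 K/W;  Q = ΔT/R_total = 67/0.1632 = 410.4 W
T_interface = T_inner − Q·ΣR(inner→interface) = 374 − 410×0.1057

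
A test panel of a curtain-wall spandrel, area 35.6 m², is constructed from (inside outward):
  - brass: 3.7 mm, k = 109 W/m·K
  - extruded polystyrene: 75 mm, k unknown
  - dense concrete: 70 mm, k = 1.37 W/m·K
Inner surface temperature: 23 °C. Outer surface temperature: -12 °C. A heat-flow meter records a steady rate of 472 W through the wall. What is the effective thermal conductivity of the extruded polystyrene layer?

Thermal resistances in series:
R_brass = L/(kA) = 0.0037/(109×35.6) = 9.535×10^-7 K/W
R_dense concrete = L/(kA) = 0.07/(1.37×35.6) = 0.001435 K/W
Sum of known resistances R_other = 0.001436 K/W
Total R = ΔT/Q = 35/472 = 0.07415 K/W
R_extruded polystyrene = R_total − R_other = 0.07272 K/W
k = L/(R·A) = 0.075/(0.07272×35.6)

k ≈ 0.029 W/(m·K)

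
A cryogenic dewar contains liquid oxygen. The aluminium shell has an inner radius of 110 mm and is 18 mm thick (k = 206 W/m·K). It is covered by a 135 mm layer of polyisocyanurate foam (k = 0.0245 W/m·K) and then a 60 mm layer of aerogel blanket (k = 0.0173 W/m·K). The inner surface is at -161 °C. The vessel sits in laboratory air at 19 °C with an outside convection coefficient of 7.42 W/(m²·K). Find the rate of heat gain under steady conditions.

For a spherical shell R = (1/r₁ − 1/r₂)/(4πk); film R = 1/(h·4πr²). In series:
R_aluminium shell = (1/0.11 − 1/0.128)/(4π×206) = 4.938×10^-4 K/W
R_polyisocyanurate foam = (1/0.128 − 1/0.263)/(4π×0.0245) = 13.03 K/W
R_aerogel blanket = (1/0.263 − 1/0.323)/(4π×0.0173) = 3.249 K/W
R_outer film = 1/(h·4πr_o²) = 1/(7.42×4π×0.323²) = 0.1028 K/W
R_total = 16.38 K/W
Q = ΔT/R_total = 180/16.38

Q ≈ 11 W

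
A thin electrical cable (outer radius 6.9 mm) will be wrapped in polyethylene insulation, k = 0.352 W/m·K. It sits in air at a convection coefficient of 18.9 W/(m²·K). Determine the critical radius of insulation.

For a cylinder r_cr = k/h = 0.352/18.9
r_cr = 18.6 mm; since the bare radius (6.9 mm) is below r_cr, adding a thin layer of insulation will *increase* heat loss.

r_cr ≈ 18.6 mm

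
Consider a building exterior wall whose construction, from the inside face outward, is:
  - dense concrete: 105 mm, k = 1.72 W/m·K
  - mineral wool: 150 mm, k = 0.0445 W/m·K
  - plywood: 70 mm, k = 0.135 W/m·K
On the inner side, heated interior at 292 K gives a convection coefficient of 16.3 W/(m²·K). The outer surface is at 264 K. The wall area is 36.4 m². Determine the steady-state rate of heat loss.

Q ≈ 254 W

Using the resistance-network approach (series):
R_inner film = 1/(h_i·A) = 1/(16.3×36.4) = 0.001685 K/W
R_dense concrete = L/(kA) = 0.105/(1.72×36.4) = 0.001677 K/W
R_mineral wool = L/(kA) = 0.15/(0.0445×36.4) = 0.0926 K/W
R_plywood = L/(kA) = 0.07/(0.135×36.4) = 0.01425 K/W
R_total = 0.1102 K/W
Q = ΔT / R_total = 28 / 0.1102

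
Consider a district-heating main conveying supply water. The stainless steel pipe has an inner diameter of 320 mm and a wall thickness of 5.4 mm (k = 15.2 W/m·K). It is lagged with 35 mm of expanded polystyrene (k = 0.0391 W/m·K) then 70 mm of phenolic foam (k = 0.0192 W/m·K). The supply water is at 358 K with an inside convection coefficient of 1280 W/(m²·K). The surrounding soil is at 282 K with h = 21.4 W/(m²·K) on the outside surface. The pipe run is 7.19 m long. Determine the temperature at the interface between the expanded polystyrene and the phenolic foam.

T ≈ 340 K

Radial resistances (cylindrical: R_cond = ln(r_o/r_i)/(2πkL), R_conv = 1/(h·2πrL)):
R_inner film = 1/(h_i·2πr₁L) = 1/(1280×2π×0.16×7.19) = 1.081×10^-4 K/W
R_stainless steel pipe wall = ln(165.4/160)/(2π×15.2×7.19) = 4.834×10^-5 K/W
R_expanded polystyrene = ln(200.4/165.4)/(2π×0.0391×7.19) = 0.1087 K/W
R_phenolic foam = ln(270.4/200.4)/(2π×0.0192×7.19) = 0.3454 K/W
R_outer film = 1/(h_o·2πr_oL) = 1/(21.4×2π×0.2704×7.19) = 0.003825 K/W
R_total = 0.458 K/W
Q = ΔT/R_total = 76/0.458
Q = 166 W
T_interface = T_inner − Q·ΣR(inner→interface) = 358 − 166×0.1088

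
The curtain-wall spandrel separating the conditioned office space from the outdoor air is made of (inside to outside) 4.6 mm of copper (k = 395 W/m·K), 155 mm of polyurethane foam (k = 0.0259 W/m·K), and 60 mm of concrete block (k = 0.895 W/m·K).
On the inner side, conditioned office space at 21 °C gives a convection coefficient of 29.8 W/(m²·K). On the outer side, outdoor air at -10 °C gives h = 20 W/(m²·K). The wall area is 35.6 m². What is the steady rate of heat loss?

Thermal resistances in series:
R_inner film = 1/(h_i·A) = 1/(29.8×35.6) = 9.426×10^-4 K/W
R_copper = L/(kA) = 0.0046/(395×35.6) = 3.271×10^-7 K/W
R_polyurethane foam = L/(kA) = 0.155/(0.0259×35.6) = 0.1681 K/W
R_concrete block = L/(kA) = 0.06/(0.895×35.6) = 0.001883 K/W
R_outer film = 1/(h_o·A) = 1/(20×35.6) = 0.001404 K/W
R_total = 0.1723 K/W
Q = ΔT / R_total = 31 / 0.1723

Q ≈ 180 W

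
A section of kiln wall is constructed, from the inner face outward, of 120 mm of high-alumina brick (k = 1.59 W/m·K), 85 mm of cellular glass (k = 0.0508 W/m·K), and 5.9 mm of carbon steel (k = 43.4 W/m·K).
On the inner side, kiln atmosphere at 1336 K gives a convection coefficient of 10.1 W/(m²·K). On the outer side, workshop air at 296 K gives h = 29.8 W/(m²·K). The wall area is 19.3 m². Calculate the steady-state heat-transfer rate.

Q ≈ 10700 W

Treating each layer as a thermal resistance in series:
R_inner film = 1/(h_i·A) = 1/(10.1×19.3) = 0.00513 K/W
R_high-alumina brick = L/(kA) = 0.12/(1.59×19.3) = 0.00391 K/W
R_cellular glass = L/(kA) = 0.085/(0.0508×19.3) = 0.0867 K/W
R_carbon steel = L/(kA) = 0.0059/(43.4×19.3) = 7.044×10^-6 K/W
R_outer film = 1/(h_o·A) = 1/(29.8×19.3) = 0.001739 K/W
R_total = 0.09748 K/W
Q = ΔT / R_total = 1040 / 0.09748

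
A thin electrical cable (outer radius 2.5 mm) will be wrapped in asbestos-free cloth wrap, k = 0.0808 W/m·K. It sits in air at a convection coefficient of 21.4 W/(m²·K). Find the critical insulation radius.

r_cr ≈ 3.78 mm

For a cylinder r_cr = k/h = 0.0808/21.4
r_cr = 3.78 mm; since the bare radius (2.5 mm) is below r_cr, adding a thin layer of insulation will *increase* heat loss.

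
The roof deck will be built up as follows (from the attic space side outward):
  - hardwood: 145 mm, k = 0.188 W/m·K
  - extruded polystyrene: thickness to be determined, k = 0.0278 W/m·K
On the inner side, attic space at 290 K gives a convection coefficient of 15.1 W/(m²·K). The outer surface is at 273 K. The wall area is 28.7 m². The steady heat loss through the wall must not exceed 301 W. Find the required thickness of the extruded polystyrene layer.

Model the wall as resistances in series:
R_inner film = 1/(h_i·A) = 1/(15.1×28.7) = 0.002307 K/W
R_hardwood = L/(kA) = 0.145/(0.188×28.7) = 0.02687 K/W
Sum of the known resistances R_other = 0.02918 K/W
Required total resistance R_tot = ΔT/Q_allow = 17/301 = 0.05648 K/W
R_extruded polystyrene = R_tot − R_other = 0.0273 K/W
L = R·k·A = 0.0273×0.0278×28.7

L ≈ 21.8 mm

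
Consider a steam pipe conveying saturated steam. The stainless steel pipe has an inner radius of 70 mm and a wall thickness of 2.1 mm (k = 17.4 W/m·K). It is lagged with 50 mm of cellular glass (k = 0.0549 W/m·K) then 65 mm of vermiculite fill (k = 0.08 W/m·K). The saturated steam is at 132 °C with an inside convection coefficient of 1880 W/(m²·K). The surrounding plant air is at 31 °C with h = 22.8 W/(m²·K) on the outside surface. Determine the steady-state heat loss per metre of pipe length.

Treating each annulus and film as a series resistance:
R_inner film = 1/(h_i·2πr₁L) = 1/(1880×2π×0.07×1) = 0.001209 K/W
R_stainless steel pipe wall = ln(72.1/70)/(2π×17.4×1) = 2.704×10^-4 K/W
R_cellular glass = ln(122.1/72.1)/(2π×0.0549×1) = 1.527 K/W
R_vermiculite fill = ln(187.1/122.1)/(2π×0.08×1) = 0.8491 K/W
R_outer film = 1/(h_o·2πr_oL) = 1/(22.8×2π×0.1871×1) = 0.03731 K/W
R_total = 2.415 K/W
Q = ΔT/R_total = 101/2.415

q′ ≈ 41.8 W/m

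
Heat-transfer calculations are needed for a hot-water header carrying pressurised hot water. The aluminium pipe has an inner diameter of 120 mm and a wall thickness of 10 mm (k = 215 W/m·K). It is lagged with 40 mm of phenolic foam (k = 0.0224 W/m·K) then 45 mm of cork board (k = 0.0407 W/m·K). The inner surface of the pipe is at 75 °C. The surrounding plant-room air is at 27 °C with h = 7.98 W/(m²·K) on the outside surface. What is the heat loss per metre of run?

Radial resistances (cylindrical: R_cond = ln(r_o/r_i)/(2πkL), R_conv = 1/(h·2πrL)):
R_aluminium pipe wall = ln(70/60)/(2π×215×1) = 1.141×10^-4 K/W
R_phenolic foam = ln(110/70)/(2π×0.0224×1) = 3.211 K/W
R_cork board = ln(155/110)/(2π×0.0407×1) = 1.341 K/W
R_outer film = 1/(h_o·2πr_oL) = 1/(7.98×2π×0.155×1) = 0.1287 K/W
R_total = 4.681 K/W
Q = ΔT/R_total = 48/4.681

q′ ≈ 10.3 W/m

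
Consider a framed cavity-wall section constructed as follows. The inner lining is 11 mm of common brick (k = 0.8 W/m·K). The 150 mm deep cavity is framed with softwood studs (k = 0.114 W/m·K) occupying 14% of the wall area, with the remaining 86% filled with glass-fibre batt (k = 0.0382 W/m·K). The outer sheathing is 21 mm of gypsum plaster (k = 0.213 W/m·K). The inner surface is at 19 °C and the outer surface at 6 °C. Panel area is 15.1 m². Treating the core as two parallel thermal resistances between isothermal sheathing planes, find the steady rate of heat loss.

Sheathing layers in series; stud and cavity paths in parallel between them.
R_inner = 0.011/(0.8×15.1) = 9.106×10^-4 K/W
R_stud  = 0.15/(0.114×0.14×15.1) = 0.6224 K/W
R_cav   = 0.15/(0.0382×0.86×15.1) = 0.3024 K/W
1/R_core = 1/R_stud + 1/R_cav → R_core = 0.2035 K/W
R_outer = 0.021/(0.213×15.1) = 0.006529 K/W
R_total = 0.211 K/W
Q = ΔT/R_total = 13/0.211

Q ≈ 61.6 W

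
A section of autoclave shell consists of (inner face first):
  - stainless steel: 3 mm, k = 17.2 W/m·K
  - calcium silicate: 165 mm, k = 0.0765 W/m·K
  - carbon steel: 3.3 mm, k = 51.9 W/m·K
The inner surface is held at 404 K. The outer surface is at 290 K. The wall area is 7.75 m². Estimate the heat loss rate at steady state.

Q ≈ 410 W

Model the wall as resistances in series:
R_stainless steel = L/(kA) = 0.003/(17.2×7.75) = 2.251×10^-5 K/W
R_calcium silicate = L/(kA) = 0.165/(0.0765×7.75) = 0.2783 K/W
R_carbon steel = L/(kA) = 0.0033/(51.9×7.75) = 8.204×10^-6 K/W
R_total = 0.2783 K/W
Q = ΔT / R_total = 114 / 0.2783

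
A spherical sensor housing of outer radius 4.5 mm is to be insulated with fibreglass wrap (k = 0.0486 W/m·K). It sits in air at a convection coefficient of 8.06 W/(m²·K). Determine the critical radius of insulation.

For a sphere r_cr = 2k/h = 2×0.0486/8.06
r_cr = 12.1 mm; since the bare radius (4.5 mm) is below r_cr, adding a thin layer of insulation will *increase* heat loss.

r_cr ≈ 12.1 mm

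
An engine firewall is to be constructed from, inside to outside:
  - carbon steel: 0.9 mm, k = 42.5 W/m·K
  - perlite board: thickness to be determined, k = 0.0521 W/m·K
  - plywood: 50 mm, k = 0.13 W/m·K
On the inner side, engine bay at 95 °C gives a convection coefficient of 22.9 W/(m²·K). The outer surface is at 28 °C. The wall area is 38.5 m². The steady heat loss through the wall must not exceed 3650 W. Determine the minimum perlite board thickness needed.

Thermal resistances in series:
R_inner film = 1/(h_i·A) = 1/(22.9×38.5) = 0.001134 K/W
R_carbon steel = L/(kA) = 0.0009/(42.5×38.5) = 5.5×10^-7 K/W
R_plywood = L/(kA) = 0.05/(0.13×38.5) = 0.00999 K/W
Sum of the known resistances R_other = 0.01112 K/W
Required total resistance R_tot = ΔT/Q_allow = 67/3650 = 0.01836 K/W
R_perlite board = R_tot − R_other = 0.007231 K/W
L = R·k·A = 0.007231×0.0521×38.5

L ≈ 14.5 mm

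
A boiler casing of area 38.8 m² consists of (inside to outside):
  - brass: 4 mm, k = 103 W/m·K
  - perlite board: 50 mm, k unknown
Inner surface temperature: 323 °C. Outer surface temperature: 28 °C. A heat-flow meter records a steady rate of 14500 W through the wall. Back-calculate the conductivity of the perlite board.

Using the resistance-network approach (series):
R_brass = L/(kA) = 0.004/(103×38.8) = 1.001×10^-6 K/W
Sum of known resistances R_other = 1.001×10^-6 K/W
Total R = ΔT/Q = 295/14500 = 0.02034 K/W
R_perlite board = R_total − R_other = 0.02034 K/W
k = L/(R·A) = 0.05/(0.02034×38.8)

k ≈ 0.0633 W/(m·K)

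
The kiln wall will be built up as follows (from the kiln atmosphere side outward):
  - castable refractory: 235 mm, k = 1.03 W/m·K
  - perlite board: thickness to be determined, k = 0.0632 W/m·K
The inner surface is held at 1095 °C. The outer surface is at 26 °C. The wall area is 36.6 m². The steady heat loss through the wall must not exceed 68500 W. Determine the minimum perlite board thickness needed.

Thermal resistances in series:
R_castable refractory = L/(kA) = 0.235/(1.03×36.6) = 0.006234 K/W
Sum of the known resistances R_other = 0.006234 K/W
Required total resistance R_tot = ΔT/Q_allow = 1069/68500 = 0.01561 K/W
R_perlite board = R_tot − R_other = 0.009372 K/W
L = R·k·A = 0.009372×0.0632×36.6

L ≈ 21.7 mm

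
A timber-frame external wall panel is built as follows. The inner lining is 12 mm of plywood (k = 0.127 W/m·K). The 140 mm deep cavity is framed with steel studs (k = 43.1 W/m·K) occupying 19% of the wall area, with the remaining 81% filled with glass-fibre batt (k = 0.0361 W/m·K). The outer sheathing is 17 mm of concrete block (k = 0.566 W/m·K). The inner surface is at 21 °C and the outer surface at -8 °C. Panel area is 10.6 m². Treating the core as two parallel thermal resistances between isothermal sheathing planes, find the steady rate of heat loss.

Sheathing layers in series; stud and cavity paths in parallel between them.
R_inner = 0.012/(0.127×10.6) = 0.008914 K/W
R_stud  = 0.14/(43.1×0.19×10.6) = 0.001613 K/W
R_cav   = 0.14/(0.0361×0.81×10.6) = 0.4517 K/W
1/R_core = 1/R_stud + 1/R_cav → R_core = 0.001607 K/W
R_outer = 0.017/(0.566×10.6) = 0.002834 K/W
R_total = 0.01335 K/W
Q = ΔT/R_total = 29/0.01335

Q ≈ 2170 W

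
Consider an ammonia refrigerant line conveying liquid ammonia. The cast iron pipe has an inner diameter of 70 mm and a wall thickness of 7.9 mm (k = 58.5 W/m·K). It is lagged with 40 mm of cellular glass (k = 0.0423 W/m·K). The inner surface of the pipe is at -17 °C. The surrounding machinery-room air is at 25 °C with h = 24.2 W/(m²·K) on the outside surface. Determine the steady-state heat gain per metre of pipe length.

q′ ≈ 16.4 W/m

Radial resistances (cylindrical: R_cond = ln(r_o/r_i)/(2πkL), R_conv = 1/(h·2πrL)):
R_cast iron pipe wall = ln(42.9/35)/(2π×58.5×1) = 5.537×10^-4 K/W
R_cellular glass = ln(82.9/42.9)/(2π×0.0423×1) = 2.479 K/W
R_outer film = 1/(h_o·2πr_oL) = 1/(24.2×2π×0.0829×1) = 0.07933 K/W
R_total = 2.559 K/W
Q = ΔT/R_total = 42/2.559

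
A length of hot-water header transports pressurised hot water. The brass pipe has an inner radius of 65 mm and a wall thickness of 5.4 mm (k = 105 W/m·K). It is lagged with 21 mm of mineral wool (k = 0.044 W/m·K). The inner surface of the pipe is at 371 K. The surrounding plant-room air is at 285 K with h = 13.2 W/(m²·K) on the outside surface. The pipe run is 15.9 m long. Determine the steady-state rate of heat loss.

Q ≈ 1270 W

Treating each annulus and film as a series resistance:
R_brass pipe wall = ln(70.4/65)/(2π×105×15.9) = 7.608×10^-6 K/W
R_mineral wool = ln(91.4/70.4)/(2π×0.044×15.9) = 0.05939 K/W
R_outer film = 1/(h_o·2πr_oL) = 1/(13.2×2π×0.0914×15.9) = 0.008297 K/W
R_total = 0.06769 K/W
Q = ΔT/R_total = 86/0.06769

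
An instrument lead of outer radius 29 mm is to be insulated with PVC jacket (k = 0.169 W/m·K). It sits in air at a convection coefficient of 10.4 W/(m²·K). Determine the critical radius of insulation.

r_cr ≈ 16.2 mm

For a cylinder r_cr = k/h = 0.169/10.4
r_cr = 16.2 mm; since the bare radius (29 mm) is above r_cr, any added insulation will reduce heat loss.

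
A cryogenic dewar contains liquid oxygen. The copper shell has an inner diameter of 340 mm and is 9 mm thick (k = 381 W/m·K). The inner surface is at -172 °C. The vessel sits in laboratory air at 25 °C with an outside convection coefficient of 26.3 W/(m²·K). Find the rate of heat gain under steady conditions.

Q ≈ 2080 W

Radial (spherical) resistances in series:
R_copper shell = (1/0.17 − 1/0.179)/(4π×381) = 6.177×10^-5 K/W
R_outer film = 1/(h·4πr_o²) = 1/(26.3×4π×0.179²) = 0.09443 K/W
R_total = 0.0945 K/W
Q = ΔT/R_total = 197/0.0945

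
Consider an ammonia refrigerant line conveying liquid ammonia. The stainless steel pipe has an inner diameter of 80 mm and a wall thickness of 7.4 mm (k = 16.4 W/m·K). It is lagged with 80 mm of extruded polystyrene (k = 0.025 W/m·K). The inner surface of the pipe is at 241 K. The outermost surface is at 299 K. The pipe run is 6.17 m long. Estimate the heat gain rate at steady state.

Q ≈ 56.8 W

Per-layer cylindrical resistances, series-summed:
R_stainless steel pipe wall = ln(47.4/40)/(2π×16.4×6.17) = 2.67×10^-4 K/W
R_extruded polystyrene = ln(127.4/47.4)/(2π×0.025×6.17) = 1.02 K/W
R_total = 1.02 K/W
Q = ΔT/R_total = 58/1.02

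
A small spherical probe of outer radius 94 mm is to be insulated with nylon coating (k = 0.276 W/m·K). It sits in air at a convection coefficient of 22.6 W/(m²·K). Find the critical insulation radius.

For a sphere r_cr = 2k/h = 2×0.276/22.6
r_cr = 24.4 mm; since the bare radius (94 mm) is above r_cr, any added insulation will reduce heat loss.

r_cr ≈ 24.4 mm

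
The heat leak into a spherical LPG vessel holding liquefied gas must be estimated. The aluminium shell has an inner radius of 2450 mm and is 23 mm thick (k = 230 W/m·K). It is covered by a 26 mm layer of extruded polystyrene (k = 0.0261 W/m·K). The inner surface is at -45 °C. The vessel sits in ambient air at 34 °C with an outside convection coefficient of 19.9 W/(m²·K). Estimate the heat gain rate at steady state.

Q ≈ 5870 W

Radial (spherical) resistances in series:
R_aluminium shell = (1/2.45 − 1/2.473)/(4π×230) = 1.313×10^-6 K/W
R_extruded polystyrene = (1/2.473 − 1/2.499)/(4π×0.0261) = 0.01283 K/W
R_outer film = 1/(h·4πr_o²) = 1/(19.9×4π×2.499²) = 6.403×10^-4 K/W
R_total = 0.01347 K/W
Q = ΔT/R_total = 79/0.01347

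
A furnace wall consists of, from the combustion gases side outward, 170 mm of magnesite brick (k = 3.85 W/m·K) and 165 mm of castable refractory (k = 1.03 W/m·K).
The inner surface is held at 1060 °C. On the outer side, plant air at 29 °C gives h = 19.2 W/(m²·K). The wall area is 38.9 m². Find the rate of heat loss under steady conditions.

Q ≈ 156000 W

Treating each layer as a thermal resistance in series:
R_magnesite brick = L/(kA) = 0.17/(3.85×38.9) = 0.001135 K/W
R_castable refractory = L/(kA) = 0.165/(1.03×38.9) = 0.004118 K/W
R_outer film = 1/(h_o·A) = 1/(19.2×38.9) = 0.001339 K/W
R_total = 0.006592 K/W
Q = ΔT / R_total = 1031 / 0.006592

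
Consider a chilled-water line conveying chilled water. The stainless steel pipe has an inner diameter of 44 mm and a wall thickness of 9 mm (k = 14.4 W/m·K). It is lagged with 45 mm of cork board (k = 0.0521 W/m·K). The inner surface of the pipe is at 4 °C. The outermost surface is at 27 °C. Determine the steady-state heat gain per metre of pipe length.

Cylindrical conduction, so R = ln(r₂/r₁)/(2πkL) per layer, in series:
R_stainless steel pipe wall = ln(31/22)/(2π×14.4×1) = 0.00379 K/W
R_cork board = ln(76/31)/(2π×0.0521×1) = 2.739 K/W
R_total = 2.743 K/W
Q = ΔT/R_total = 23/2.743

q′ ≈ 8.38 W/m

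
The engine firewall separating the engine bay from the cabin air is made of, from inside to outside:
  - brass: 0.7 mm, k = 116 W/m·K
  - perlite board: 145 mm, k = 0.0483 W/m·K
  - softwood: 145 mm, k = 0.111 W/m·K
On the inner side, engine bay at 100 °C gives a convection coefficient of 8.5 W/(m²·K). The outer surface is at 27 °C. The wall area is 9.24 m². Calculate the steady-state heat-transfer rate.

Thermal resistances in series:
R_inner film = 1/(h_i·A) = 1/(8.5×9.24) = 0.01273 K/W
R_brass = L/(kA) = 0.0007/(116×9.24) = 6.531×10^-7 K/W
R_perlite board = L/(kA) = 0.145/(0.0483×9.24) = 0.3249 K/W
R_softwood = L/(kA) = 0.145/(0.111×9.24) = 0.1414 K/W
R_total = 0.479 K/W
Q = ΔT / R_total = 73 / 0.479

Q ≈ 152 W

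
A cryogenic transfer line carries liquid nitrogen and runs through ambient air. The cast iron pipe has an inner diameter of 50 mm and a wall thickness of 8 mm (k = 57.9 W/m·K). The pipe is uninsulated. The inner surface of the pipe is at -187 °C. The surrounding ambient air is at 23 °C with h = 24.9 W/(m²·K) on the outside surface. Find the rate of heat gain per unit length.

q′ ≈ 1080 W/m

Treating each annulus and film as a series resistance:
R_cast iron pipe wall = ln(33/25)/(2π×57.9×1) = 7.632×10^-4 K/W
R_outer film = 1/(h_o·2πr_oL) = 1/(24.9×2π×0.033×1) = 0.1937 K/W
R_total = 0.1945 K/W
Q = ΔT/R_total = 210/0.1945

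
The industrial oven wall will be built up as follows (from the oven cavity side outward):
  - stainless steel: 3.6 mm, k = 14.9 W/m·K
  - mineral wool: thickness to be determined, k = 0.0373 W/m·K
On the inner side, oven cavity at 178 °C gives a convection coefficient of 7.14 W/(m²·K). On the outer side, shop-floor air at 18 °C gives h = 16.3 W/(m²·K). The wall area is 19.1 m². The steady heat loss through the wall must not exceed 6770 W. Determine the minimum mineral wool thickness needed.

L ≈ 9.32 mm

Treating each layer as a thermal resistance in series:
R_inner film = 1/(h_i·A) = 1/(7.14×19.1) = 0.007333 K/W
R_stainless steel = L/(kA) = 0.0036/(14.9×19.1) = 1.265×10^-5 K/W
R_outer film = 1/(h_o·A) = 1/(16.3×19.1) = 0.003212 K/W
Sum of the known resistances R_other = 0.01056 K/W
Required total resistance R_tot = ΔT/Q_allow = 160/6770 = 0.02363 K/W
R_mineral wool = R_tot − R_other = 0.01308 K/W
L = R·k·A = 0.01308×0.0373×19.1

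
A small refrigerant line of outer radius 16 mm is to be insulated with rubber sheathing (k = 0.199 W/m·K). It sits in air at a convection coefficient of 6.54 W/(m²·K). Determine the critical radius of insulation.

r_cr ≈ 30.4 mm

For a cylinder r_cr = k/h = 0.199/6.54
r_cr = 30.4 mm; since the bare radius (16 mm) is below r_cr, adding a thin layer of insulation will *increase* heat loss.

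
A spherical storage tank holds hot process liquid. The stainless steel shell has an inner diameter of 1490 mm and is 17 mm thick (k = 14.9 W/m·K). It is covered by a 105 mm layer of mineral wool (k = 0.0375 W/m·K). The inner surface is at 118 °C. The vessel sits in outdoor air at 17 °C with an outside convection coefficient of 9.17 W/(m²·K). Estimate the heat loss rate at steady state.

Q ≈ 289 W

Spherical conduction: R = (1/r_in − 1/r_out)/(4πk) per layer; series-sum.
R_stainless steel shell = (1/0.745 − 1/0.762)/(4π×14.9) = 1.599×10^-4 K/W
R_mineral wool = (1/0.762 − 1/0.867)/(4π×0.0375) = 0.3373 K/W
R_outer film = 1/(h·4πr_o²) = 1/(9.17×4π×0.867²) = 0.01154 K/W
R_total = 0.349 K/W
Q = ΔT/R_total = 101/0.349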